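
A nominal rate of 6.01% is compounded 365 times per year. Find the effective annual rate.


Formula: EAR = (1 + r/m)^m - 1
Period rate: r/m = 0.0601 / 365 = 0.000165
Compounding: (1 + 0.000165)^365 = 1.061937
EAR = 1.061937 - 1 = 0.061937

0.061937


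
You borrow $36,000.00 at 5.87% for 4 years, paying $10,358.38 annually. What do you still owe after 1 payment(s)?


Formula: Balance = PV*(1+r)^k - PMT*((1+r)^k - 1)/r
Growth: (1 + 0.0587)^1 = 1.0587
Accumulated factor: ((1+r)^k - 1)/r = 1.0
Balance = $36,000.00 * 1.0587 - $10,358.38 * 1.0
Balance = $27,754.82

$27,754.82


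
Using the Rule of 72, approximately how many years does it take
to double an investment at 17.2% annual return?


Formula: Years ≈ 72 / r
Substituting: Years ≈ 72 / 17.2
Years ≈ 4.2

4.2 years


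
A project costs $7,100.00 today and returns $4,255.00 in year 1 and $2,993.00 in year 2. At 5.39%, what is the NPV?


Formula: NPV = C0 + C1/(1+r) + C2/(1+r)^2
Discount C1: $4,255.00 / (1 + 0.0539) = $4,037.38
Discount C2: $2,993.00 / (1 + 0.0539)^2 = $2,694.68
NPV = -$7,100.00 + $4,037.38 + $2,694.68 = -$367.93

-$367.93


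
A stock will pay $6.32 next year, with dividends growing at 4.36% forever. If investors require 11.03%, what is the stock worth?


Formula: P = D1 / (r - g)
Spread: r - g = 0.1103 - 0.0436 = 0.0667
Substituting: P = $6.32 / 0.0667
P = $94.75

$94.75


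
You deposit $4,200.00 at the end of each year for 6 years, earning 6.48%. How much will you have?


Formula: FV = PMT * ((1+r)^n - 1) / r
Growth factor: (1 + 0.0648)^6 = 1.457499
Numerator: 1.457499 - 1 = 0.457499
FV = $4,200.00 * 0.457499 / 0.0648 = $29,652.71

$29,652.71


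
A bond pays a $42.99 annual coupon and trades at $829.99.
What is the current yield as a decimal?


Formula: Current yield = annual coupon / price
Substituting: CY = $42.99 / $829.99
CY = 0.051796

0.051796


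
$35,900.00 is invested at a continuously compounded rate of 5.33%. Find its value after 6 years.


Formula: FV = P * e^(r*t)
Exponent: r*t = 0.0533 * 6 = 0.3198
e^(0.3198) = 1.376852
FV = $35,900.00 * 1.376852 = $49,429.00

$49,429.00


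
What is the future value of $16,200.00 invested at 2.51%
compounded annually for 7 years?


Formula: FV = P * (1 + r)^n
Substituting: FV = $16,200.00 * (1 + 0.0251)^7
Growth factor: (1.0251)^7 = 1.189498
FV = $16,200.00 * 1.189498 = $19,269.86

$19,269.86


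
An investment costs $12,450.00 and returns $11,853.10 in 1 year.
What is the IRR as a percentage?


Formula: IRR = C1/C0 - 1
Substituting: IRR = $11,853.10 / $12,450.00 - 1
Ratio: 0.952056 - 1 = -0.047944
IRR = -4.7944%

-4.7944%


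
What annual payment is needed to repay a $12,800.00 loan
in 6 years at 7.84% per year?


Formula: PMT = PV * r / (1 - (1+r)^(-n))
Denominator: 1 - (1 + 0.0784)^(-6) = 0.3642
Numerator: $12,800.00 * 0.0784 = 1003.52
PMT = 1003.52 / 0.3642 = $2,755.41

$2,755.41


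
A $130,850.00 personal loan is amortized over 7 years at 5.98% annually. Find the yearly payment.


Formula: PMT = PV * r / (1 - (1+r)^(-n))
Denominator: 1 - (1 + 0.0598)^(-7) = 0.334064
Numerator: $130,850.00 * 0.0598 = 7824.83
PMT = 7824.83 / 0.334064 = $23,423.16

$23,423.16


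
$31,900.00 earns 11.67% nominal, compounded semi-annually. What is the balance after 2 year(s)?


Formula: FV = P * (1 + r/m)^(m*t)
Period rate: r/m = 0.1167 / 2 = 0.05835
Total periods: m*t = 2 * 2 = 4
Growth factor: (1 + 0.05835)^4 = 1.254635
FV = $31,900.00 * 1.254635 = $40,022.84

$40,022.84


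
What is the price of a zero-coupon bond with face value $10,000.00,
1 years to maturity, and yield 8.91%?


Formula: Price = FV / (1 + r)^n
Substituting: Price = $10,000.00 / (1 + 0.0891)^1
Discount factor: (1.0891)^1 = 1.0891
Price = $10,000.00 / 1.0891 = $9,181.89

$9,181.89


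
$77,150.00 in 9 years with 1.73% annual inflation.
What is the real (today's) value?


Formula: Real value = nominal / (1 + inflation)^years
Price level: (1 + 0.0173)^9 = 1.166921
Real value = $77,150.00 / 1.166921 = $66,114.17

$66,114.17


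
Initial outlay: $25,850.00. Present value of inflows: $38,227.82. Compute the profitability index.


Formula: PI = PV(cash flows) / initial investment
Substituting: PI = $38,227.82 / $25,850.00
PI = 1.4788

1.4788


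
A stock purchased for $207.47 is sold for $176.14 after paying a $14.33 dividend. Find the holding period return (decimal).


Formula: HPR = (P1 - P0 + D) / P0
Gain: $176.14 - $207.47 + $14.33 = -$17.00
HPR = -$17.00 / $207.47 = -0.0819

-0.0819


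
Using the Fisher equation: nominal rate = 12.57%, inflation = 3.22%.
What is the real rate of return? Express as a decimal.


Formula: (1 + r_real) = (1 + r_nom) / (1 + inflation)
Substituting: (1 + r_real) = 1.1257 / 1.0322
(1 + r_real) = 1.090583
r_real = 1.090583 - 1 = 0.090583

0.090583


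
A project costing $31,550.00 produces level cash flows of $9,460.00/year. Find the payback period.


Formula: Payback = investment / annual cash flow
Substituting: Payback = $31,550.00 / $9,460.00
Payback = 3.3351 years

3.3351 years


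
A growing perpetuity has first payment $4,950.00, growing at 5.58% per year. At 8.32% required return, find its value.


Formula: PV = C / (r - g)
Spread: r - g = 0.0832 - 0.0558 = 0.0274
Substituting: PV = $4,950.00 / 0.0274
PV = $180,656.93

$180,656.93


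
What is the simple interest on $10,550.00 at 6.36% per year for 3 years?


Formula: I = P * r * t
Substituting: I = $10,550.00 * 0.0636 * 3
Step: I = $10,550.00 * 0.1908
I = $2,012.94

$2,012.94


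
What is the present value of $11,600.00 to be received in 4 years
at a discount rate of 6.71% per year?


Formula: PV = FV / (1 + r)^n
Substituting: PV = $11,600.00 / (1 + 0.0671)^4
Discount factor: (1.0671)^4 = 1.296643
PV = $11,600.00 / 1.296643 = $8,946.18

$8,946.18


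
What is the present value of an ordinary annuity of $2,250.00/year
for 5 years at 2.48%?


Formula: PV = PMT * (1 - (1+r)^(-n)) / r
Discount factor: (1 + 0.0248)^(-5) = 0.884717
Bracket: 1 - 0.884717 = 0.115283
PV = $2,250.00 * 0.115283 / 0.0248 = $10,459.14

$10,459.14


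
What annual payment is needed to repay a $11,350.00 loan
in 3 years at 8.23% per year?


Formula: PMT = PV * r / (1 - (1+r)^(-n))
Denominator: 1 - (1 + 0.0823)^(-3) = 0.211218
Numerator: $11,350.00 * 0.0823 = 934.105
PMT = 934.105 / 0.211218 = $4,422.47

$4,422.47


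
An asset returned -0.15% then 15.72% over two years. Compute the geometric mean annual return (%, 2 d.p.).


Formula: Geometric mean = ((1+r1)*(1+r2))^(1/2) - 1
Product: (1 + -0.0015) * (1 + 0.1572) = 0.9985 * 1.1572 = 1.155464
Square root: 1.155464^0.5 = 1.074925
Geometric mean = 1.074925 - 1 = 0.074925
As percentage: 7.49%

7.49%


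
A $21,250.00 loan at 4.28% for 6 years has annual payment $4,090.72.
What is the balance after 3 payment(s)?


Formula: Balance = PV*(1+r)^k - PMT*((1+r)^k - 1)/r
Growth: (1 + 0.0428)^3 = 1.133974
Accumulated factor: ((1+r)^k - 1)/r = 3.130232
Balance = $21,250.00 * 1.133974 - $4,090.72 * 3.130232
Balance = $11,292.04

$11,292.04


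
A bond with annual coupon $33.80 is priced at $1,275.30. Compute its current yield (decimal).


Formula: Current yield = annual coupon / price
Substituting: CY = $33.80 / $1,275.30
CY = 0.026504

0.026504


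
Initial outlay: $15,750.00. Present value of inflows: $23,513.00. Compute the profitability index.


Formula: PI = PV(cash flows) / initial investment
Substituting: PI = $23,513.00 / $15,750.00
PI = 1.4929

1.4929


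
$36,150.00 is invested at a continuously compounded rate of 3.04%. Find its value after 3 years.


Formula: FV = P * e^(r*t)
Exponent: r*t = 0.0304 * 3 = 0.0912
e^(0.0912) = 1.095488
FV = $36,150.00 * 1.095488 = $39,601.89

$39,601.89


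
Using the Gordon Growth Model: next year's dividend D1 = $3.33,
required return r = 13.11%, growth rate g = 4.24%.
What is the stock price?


Formula: P = D1 / (r - g)
Spread: r - g = 0.1311 - 0.0424 = 0.0887
Substituting: P = $3.33 / 0.0887
P = $37.54

$37.54


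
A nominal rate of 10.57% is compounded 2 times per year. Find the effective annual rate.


Formula: EAR = (1 + r/m)^m - 1
Period rate: r/m = 0.1057 / 2 = 0.05285
Compounding: (1 + 0.05285)^2 = 1.108493
EAR = 1.108493 - 1 = 0.108493

0.108493


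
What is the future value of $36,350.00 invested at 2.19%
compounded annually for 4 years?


Formula: FV = P * (1 + r)^n
Substituting: FV = $36,350.00 * (1 + 0.0219)^4
Growth factor: (1.0219)^4 = 1.09052
FV = $36,350.00 * 1.09052 = $39,640.40

$39,640.40


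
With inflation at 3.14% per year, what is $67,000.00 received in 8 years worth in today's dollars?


Formula: Real value = nominal / (1 + inflation)^years
Price level: (1 + 0.0314)^8 = 1.28061
Real value = $67,000.00 / 1.28061 = $52,318.80

$52,318.80


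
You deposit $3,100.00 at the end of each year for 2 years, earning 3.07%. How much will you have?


Formula: FV = PMT * ((1+r)^n - 1) / r
Growth factor: (1 + 0.0307)^2 = 1.062342
Numerator: 1.062342 - 1 = 0.062342
FV = $3,100.00 * 0.062342 / 0.0307 = $6,295.17

$6,295.17


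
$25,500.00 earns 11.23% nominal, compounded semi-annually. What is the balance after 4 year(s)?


Formula: FV = P * (1 + r/m)^(m*t)
Period rate: r/m = 0.1123 / 2 = 0.05615
Total periods: m*t = 2 * 4 = 8
Growth factor: (1 + 0.05615)^8 = 1.548121
FV = $25,500.00 * 1.548121 = $39,477.08

$39,477.08


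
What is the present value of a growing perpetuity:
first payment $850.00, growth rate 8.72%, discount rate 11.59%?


Formula: PV = C / (r - g)
Spread: r - g = 0.1159 - 0.0872 = 0.0287
Substituting: PV = $850.00 / 0.0287
PV = $29,616.72

$29,616.72


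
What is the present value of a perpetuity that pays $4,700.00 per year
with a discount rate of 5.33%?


Formula: PV = C / r
Substituting: PV = $4,700.00 / 0.0533
PV = $88,180.11

$88,180.11


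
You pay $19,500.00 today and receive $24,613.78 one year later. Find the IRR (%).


Formula: IRR = C1/C0 - 1
Substituting: IRR = $24,613.78 / $19,500.00 - 1
Ratio: 1.262245 - 1 = 0.262245
IRR = 26.2245%

26.2245%


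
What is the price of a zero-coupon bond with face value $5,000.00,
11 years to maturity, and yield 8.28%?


Formula: Price = FV / (1 + r)^n
Substituting: Price = $5,000.00 / (1 + 0.0828)^11
Discount factor: (1.0828)^11 = 2.399003
Price = $5,000.00 / 2.399003 = $2,084.20

$2,084.20


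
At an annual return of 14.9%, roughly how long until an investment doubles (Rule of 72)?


Formula: Years ≈ 72 / r
Substituting: Years ≈ 72 / 14.9
Years ≈ 4.8

4.8 years


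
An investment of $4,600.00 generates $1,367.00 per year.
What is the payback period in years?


Formula: Payback = investment / annual cash flow
Substituting: Payback = $4,600.00 / $1,367.00
Payback = 3.365 years

3.365 years


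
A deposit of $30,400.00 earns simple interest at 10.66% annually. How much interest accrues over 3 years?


Formula: I = P * r * t
Substituting: I = $30,400.00 * 0.1066 * 3
Step: I = $30,400.00 * 0.3198
I = $9,721.92

$9,721.92


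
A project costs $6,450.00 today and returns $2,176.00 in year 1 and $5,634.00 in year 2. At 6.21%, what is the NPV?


Formula: NPV = C0 + C1/(1+r) + C2/(1+r)^2
Discount C1: $2,176.00 / (1 + 0.0621) = $2,048.77
Discount C2: $5,634.00 / (1 + 0.0621)^2 = $4,994.43
NPV = -$6,450.00 + $2,048.77 + $4,994.43 = $593.20

$593.20


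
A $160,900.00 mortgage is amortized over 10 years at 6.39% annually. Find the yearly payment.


Formula: PMT = PV * r / (1 - (1+r)^(-n))
Denominator: 1 - (1 + 0.0639)^(-10) = 0.46174
Numerator: $160,900.00 * 0.0639 = 10281.51
PMT = 10281.51 / 0.46174 = $22,266.87

$22,266.87


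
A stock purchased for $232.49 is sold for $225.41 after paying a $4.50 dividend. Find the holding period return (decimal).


Formula: HPR = (P1 - P0 + D) / P0
Gain: $225.41 - $232.49 + $4.50 = -$2.58
HPR = -$2.58 / $232.49 = -0.0111

-0.0111


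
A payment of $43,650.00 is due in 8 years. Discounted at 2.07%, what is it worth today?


Formula: PV = FV / (1 + r)^n
Substituting: PV = $43,650.00 / (1 + 0.0207)^8
Discount factor: (1.0207)^8 = 1.178107
PV = $43,650.00 / 1.178107 = $37,050.95

$37,050.95


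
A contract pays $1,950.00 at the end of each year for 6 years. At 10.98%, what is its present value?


Formula: PV = PMT * (1 - (1+r)^(-n)) / r
Discount factor: (1 + 0.1098)^(-6) = 0.535219
Bracket: 1 - 0.535219 = 0.464781
PV = $1,950.00 * 0.464781 / 0.1098 = $8,254.30

$8,254.30


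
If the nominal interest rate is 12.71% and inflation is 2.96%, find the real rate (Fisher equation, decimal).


Formula: (1 + r_real) = (1 + r_nom) / (1 + inflation)
Substituting: (1 + r_real) = 1.1271 / 1.0296
(1 + r_real) = 1.094697
r_real = 1.094697 - 1 = 0.094697

0.094697


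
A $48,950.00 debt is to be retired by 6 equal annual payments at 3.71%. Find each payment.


Formula: PMT = PV * r / (1 - (1+r)^(-n))
Denominator: 1 - (1 + 0.0371)^(-6) = 0.196333
Numerator: $48,950.00 * 0.0371 = 1816.045
PMT = 1816.045 / 0.196333 = $9,249.83

$9,249.83


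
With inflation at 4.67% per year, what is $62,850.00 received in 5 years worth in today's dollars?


Formula: Real value = nominal / (1 + inflation)^years
Price level: (1 + 0.0467)^5 = 1.256351
Real value = $62,850.00 / 1.256351 = $50,025.81

$50,025.81


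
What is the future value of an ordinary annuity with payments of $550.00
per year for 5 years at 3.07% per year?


Formula: FV = PMT * ((1+r)^n - 1) / r
Growth factor: (1 + 0.0307)^5 = 1.163219
Numerator: 1.163219 - 1 = 0.163219
FV = $550.00 * 0.163219 / 0.0307 = $2,924.11

$2,924.11


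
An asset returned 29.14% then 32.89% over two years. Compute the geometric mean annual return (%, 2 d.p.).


Formula: Geometric mean = ((1+r1)*(1+r2))^(1/2) - 1
Product: (1 + 0.2914) * (1 + 0.3289) = 1.2914 * 1.3289 = 1.716141
Square root: 1.716141^0.5 = 1.310016
Geometric mean = 1.310016 - 1 = 0.310016
As percentage: 31.00%

31.00%


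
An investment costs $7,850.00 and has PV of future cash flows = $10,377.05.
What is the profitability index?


Formula: PI = PV(cash flows) / initial investment
Substituting: PI = $10,377.05 / $7,850.00
PI = 1.3219

1.3219


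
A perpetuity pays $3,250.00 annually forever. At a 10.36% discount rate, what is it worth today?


Formula: PV = C / r
Substituting: PV = $3,250.00 / 0.1036
PV = $31,370.66

$31,370.66


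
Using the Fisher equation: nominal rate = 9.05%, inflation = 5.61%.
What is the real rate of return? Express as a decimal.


Formula: (1 + r_real) = (1 + r_nom) / (1 + inflation)
Substituting: (1 + r_real) = 1.0905 / 1.0561
(1 + r_real) = 1.032573
r_real = 1.032573 - 1 = 0.032573

0.032573


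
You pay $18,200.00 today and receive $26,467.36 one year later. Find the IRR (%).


Formula: IRR = C1/C0 - 1
Substituting: IRR = $26,467.36 / $18,200.00 - 1
Ratio: 1.454251 - 1 = 0.454251
IRR = 45.4251%

45.4251%


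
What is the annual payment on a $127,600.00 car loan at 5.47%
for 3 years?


Formula: PMT = PV * r / (1 - (1+r)^(-n))
Denominator: 1 - (1 + 0.0547)^(-3) = 0.147659
Numerator: $127,600.00 * 0.0547 = 6979.72
PMT = 6979.72 / 0.147659 = $47,269.04

$47,269.04


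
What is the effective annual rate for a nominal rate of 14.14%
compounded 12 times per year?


Formula: EAR = (1 + r/m)^m - 1
Period rate: r/m = 0.1414 / 12 = 0.011783
Compounding: (1 + 0.011783)^12 = 1.150934
EAR = 1.150934 - 1 = 0.150934

0.150934


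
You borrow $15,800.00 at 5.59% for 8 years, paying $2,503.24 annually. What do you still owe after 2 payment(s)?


Formula: Balance = PV*(1+r)^k - PMT*((1+r)^k - 1)/r
Growth: (1 + 0.0559)^2 = 1.114925
Accumulated factor: ((1+r)^k - 1)/r = 2.0559
Balance = $15,800.00 * 1.114925 - $2,503.24 * 2.0559
Balance = $12,469.40

$12,469.40


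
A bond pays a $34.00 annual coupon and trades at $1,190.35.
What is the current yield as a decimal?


Formula: Current yield = annual coupon / price
Substituting: CY = $34.00 / $1,190.35
CY = 0.028563

0.028563


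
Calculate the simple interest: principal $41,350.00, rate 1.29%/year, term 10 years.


Formula: I = P * r * t
Substituting: I = $41,350.00 * 0.0129 * 10
Step: I = $41,350.00 * 0.129
I = $5,334.15

$5,334.15


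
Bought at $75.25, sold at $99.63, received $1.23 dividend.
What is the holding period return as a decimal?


Formula: HPR = (P1 - P0 + D) / P0
Gain: $99.63 - $75.25 + $1.23 = $25.61
HPR = $25.61 / $75.25 = 0.3403

0.3403


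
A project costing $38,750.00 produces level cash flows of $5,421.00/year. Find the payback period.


Formula: Payback = investment / annual cash flow
Substituting: Payback = $38,750.00 / $5,421.00
Payback = 7.1481 years

7.1481 years


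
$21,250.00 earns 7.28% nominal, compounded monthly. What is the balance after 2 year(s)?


Formula: FV = P * (1 + r/m)^(m*t)
Period rate: r/m = 0.0728 / 12 = 0.006067
Total periods: m*t = 12 * 2 = 24
Growth factor: (1 + 0.006067)^24 = 1.156225
FV = $21,250.00 * 1.156225 = $24,569.77

$24,569.77


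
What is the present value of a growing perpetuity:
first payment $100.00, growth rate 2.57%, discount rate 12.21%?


Formula: PV = C / (r - g)
Spread: r - g = 0.1221 - 0.0257 = 0.0964
Substituting: PV = $100.00 / 0.0964
PV = $1,037.34

$1,037.34


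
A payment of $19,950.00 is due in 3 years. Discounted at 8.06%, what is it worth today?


Formula: PV = FV / (1 + r)^n
Substituting: PV = $19,950.00 / (1 + 0.0806)^3
Discount factor: (1.0806)^3 = 1.261813
PV = $19,950.00 / 1.261813 = $15,810.59

$15,810.59


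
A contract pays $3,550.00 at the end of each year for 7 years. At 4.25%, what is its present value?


Formula: PV = PMT * (1 - (1+r)^(-n)) / r
Discount factor: (1 + 0.0425)^(-7) = 0.747253
Bracket: 1 - 0.747253 = 0.252747
PV = $3,550.00 * 0.252747 / 0.0425 = $21,111.82

$21,111.82


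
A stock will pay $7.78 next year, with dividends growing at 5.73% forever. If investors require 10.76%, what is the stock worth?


Formula: P = D1 / (r - g)
Spread: r - g = 0.1076 - 0.0573 = 0.0503
Substituting: P = $7.78 / 0.0503
P = $154.67

$154.67


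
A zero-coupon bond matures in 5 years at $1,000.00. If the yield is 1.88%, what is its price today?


Formula: Price = FV / (1 + r)^n
Substituting: Price = $1,000.00 / (1 + 0.0188)^5
Discount factor: (1.0188)^5 = 1.097601
Price = $1,000.00 / 1.097601 = $911.08

$911.08


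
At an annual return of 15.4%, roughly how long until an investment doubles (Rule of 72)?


Formula: Years ≈ 72 / r
Substituting: Years ≈ 72 / 15.4
Years ≈ 4.7

4.7 years


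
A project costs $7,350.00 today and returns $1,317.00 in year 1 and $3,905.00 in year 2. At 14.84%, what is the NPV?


Formula: NPV = C0 + C1/(1+r) + C2/(1+r)^2
Discount C1: $1,317.00 / (1 + 0.1484) = $1,146.81
Discount C2: $3,905.00 / (1 + 0.1484)^2 = $2,960.97
NPV = -$7,350.00 + $1,146.81 + $2,960.97 = -$3,242.21

-$3,242.21


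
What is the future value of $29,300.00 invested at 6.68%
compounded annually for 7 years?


Formula: FV = P * (1 + r)^n
Substituting: FV = $29,300.00 * (1 + 0.0668)^7
Growth factor: (1.0668)^7 = 1.572465
FV = $29,300.00 * 1.572465 = $46,073.23

$46,073.23


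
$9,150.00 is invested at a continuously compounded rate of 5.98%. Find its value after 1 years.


Formula: FV = P * e^(r*t)
Exponent: r*t = 0.0598 * 1 = 0.0598
e^(0.0598) = 1.061624
FV = $9,150.00 * 1.061624 = $9,713.86

$9,713.86


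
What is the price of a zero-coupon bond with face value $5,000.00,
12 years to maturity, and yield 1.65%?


Formula: Price = FV / (1 + r)^n
Substituting: Price = $5,000.00 / (1 + 0.0165)^12
Discount factor: (1.0165)^12 = 1.216994
Price = $5,000.00 / 1.216994 = $4,108.48

$4,108.48


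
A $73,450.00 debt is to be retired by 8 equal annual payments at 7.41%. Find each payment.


Formula: PMT = PV * r / (1 - (1+r)^(-n))
Denominator: 1 - (1 + 0.0741)^(-8) = 0.435528
Numerator: $73,450.00 * 0.0741 = 5442.645
PMT = 5442.645 / 0.435528 = $12,496.65

$12,496.65


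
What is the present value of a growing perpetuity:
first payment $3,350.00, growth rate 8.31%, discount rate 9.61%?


Formula: PV = C / (r - g)
Spread: r - g = 0.0961 - 0.0831 = 0.013
Substituting: PV = $3,350.00 / 0.013
PV = $257,692.31

$257,692.31


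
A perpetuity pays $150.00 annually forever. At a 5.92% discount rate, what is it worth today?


Formula: PV = C / r
Substituting: PV = $150.00 / 0.0592
PV = $2,533.78

$2,533.78


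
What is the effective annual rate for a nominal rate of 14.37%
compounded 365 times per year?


Formula: EAR = (1 + r/m)^m - 1
Period rate: r/m = 0.1437 / 365 = 0.000394
Compounding: (1 + 0.000394)^365 = 1.154505
EAR = 1.154505 - 1 = 0.154505

0.154505


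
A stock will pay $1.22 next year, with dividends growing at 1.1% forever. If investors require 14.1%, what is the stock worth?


Formula: P = D1 / (r - g)
Spread: r - g = 0.141 - 0.011 = 0.13
Substituting: P = $1.22 / 0.13
P = $9.38

$9.38


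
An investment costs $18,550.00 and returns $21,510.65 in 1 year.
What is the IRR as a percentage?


Formula: IRR = C1/C0 - 1
Substituting: IRR = $21,510.65 / $18,550.00 - 1
Ratio: 1.159604 - 1 = 0.159604
IRR = 15.9604%

15.9604%


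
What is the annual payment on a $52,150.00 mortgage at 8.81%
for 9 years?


Formula: PMT = PV * r / (1 - (1+r)^(-n))
Denominator: 1 - (1 + 0.0881)^(-9) = 0.532286
Numerator: $52,150.00 * 0.0881 = 4594.415
PMT = 4594.415 / 0.532286 = $8,631.48

$8,631.48


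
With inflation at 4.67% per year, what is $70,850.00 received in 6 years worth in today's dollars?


Formula: Real value = nominal / (1 + inflation)^years
Price level: (1 + 0.0467)^6 = 1.315023
Real value = $70,850.00 / 1.315023 = $53,877.39

$53,877.39


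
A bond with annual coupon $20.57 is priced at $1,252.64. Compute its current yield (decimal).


Formula: Current yield = annual coupon / price
Substituting: CY = $20.57 / $1,252.64
CY = 0.016421

0.016421


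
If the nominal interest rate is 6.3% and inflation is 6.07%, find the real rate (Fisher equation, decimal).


Formula: (1 + r_real) = (1 + r_nom) / (1 + inflation)
Substituting: (1 + r_real) = 1.063 / 1.0607
(1 + r_real) = 1.002168
r_real = 1.002168 - 1 = 0.002168

0.002168


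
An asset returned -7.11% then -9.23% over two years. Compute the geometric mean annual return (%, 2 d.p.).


Formula: Geometric mean = ((1+r1)*(1+r2))^(1/2) - 1
Product: (1 + -0.0711) * (1 + -0.0923) = 0.9289 * 0.9077 = 0.843163
Square root: 0.843163^0.5 = 0.918239
Geometric mean = 0.918239 - 1 = -0.081761
As percentage: -8.18%

-8.18%


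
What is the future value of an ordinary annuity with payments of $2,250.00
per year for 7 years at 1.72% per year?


Formula: FV = PMT * ((1+r)^n - 1) / r
Growth factor: (1 + 0.0172)^7 = 1.126794
Numerator: 1.126794 - 1 = 0.126794
FV = $2,250.00 * 0.126794 / 0.0172 = $16,586.40

$16,586.40


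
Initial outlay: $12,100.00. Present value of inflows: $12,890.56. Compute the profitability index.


Formula: PI = PV(cash flows) / initial investment
Substituting: PI = $12,890.56 / $12,100.00
PI = 1.0653

1.0653


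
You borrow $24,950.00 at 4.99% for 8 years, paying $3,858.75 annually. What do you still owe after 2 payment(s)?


Formula: Balance = PV*(1+r)^k - PMT*((1+r)^k - 1)/r
Growth: (1 + 0.0499)^2 = 1.10229
Accumulated factor: ((1+r)^k - 1)/r = 2.0499
Balance = $24,950.00 * 1.10229 - $3,858.75 * 2.0499
Balance = $19,592.08

$19,592.08


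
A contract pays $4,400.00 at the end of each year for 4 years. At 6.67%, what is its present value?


Formula: PV = PMT * (1 - (1+r)^(-n)) / r
Discount factor: (1 + 0.0667)^(-4) = 0.77238
Bracket: 1 - 0.77238 = 0.22762
PV = $4,400.00 * 0.22762 / 0.0667 = $15,015.44

$15,015.44


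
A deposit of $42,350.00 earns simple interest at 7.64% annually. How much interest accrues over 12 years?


Formula: I = P * r * t
Substituting: I = $42,350.00 * 0.0764 * 12
Step: I = $42,350.00 * 0.9168
I = $38,826.48

$38,826.48


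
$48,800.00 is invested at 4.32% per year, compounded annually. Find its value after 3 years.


Formula: FV = P * (1 + r)^n
Substituting: FV = $48,800.00 * (1 + 0.0432)^3
Growth factor: (1.0432)^3 = 1.135279
FV = $48,800.00 * 1.135279 = $55,401.63

$55,401.63


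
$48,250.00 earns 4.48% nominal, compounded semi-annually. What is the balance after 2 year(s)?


Formula: FV = P * (1 + r/m)^(m*t)
Period rate: r/m = 0.0448 / 2 = 0.0224
Total periods: m*t = 2 * 2 = 4
Growth factor: (1 + 0.0224)^4 = 1.092656
FV = $48,250.00 * 1.092656 = $52,720.64

$52,720.64


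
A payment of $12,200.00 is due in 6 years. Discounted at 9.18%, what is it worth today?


Formula: PV = FV / (1 + r)^n
Substituting: PV = $12,200.00 / (1 + 0.0918)^6
Discount factor: (1.0918)^6 = 1.693786
PV = $12,200.00 / 1.693786 = $7,202.80

$7,202.80


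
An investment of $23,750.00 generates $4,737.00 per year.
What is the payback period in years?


Formula: Payback = investment / annual cash flow
Substituting: Payback = $23,750.00 / $4,737.00
Payback = 5.0137 years

5.0137 years


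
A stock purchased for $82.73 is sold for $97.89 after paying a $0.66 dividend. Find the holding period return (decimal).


Formula: HPR = (P1 - P0 + D) / P0
Gain: $97.89 - $82.73 + $0.66 = $15.82
HPR = $15.82 / $82.73 = 0.1912

0.1912


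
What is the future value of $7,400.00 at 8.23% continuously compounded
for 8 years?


Formula: FV = P * e^(r*t)
Exponent: r*t = 0.0823 * 8 = 0.6584
e^(0.6584) = 1.931699
FV = $7,400.00 * 1.931699 = $14,294.57

$14,294.57


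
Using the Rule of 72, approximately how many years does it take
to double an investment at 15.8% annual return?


Formula: Years ≈ 72 / r
Substituting: Years ≈ 72 / 15.8
Years ≈ 4.6

4.6 years


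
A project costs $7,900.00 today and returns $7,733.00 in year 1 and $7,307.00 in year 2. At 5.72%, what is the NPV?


Formula: NPV = C0 + C1/(1+r) + C2/(1+r)^2
Discount C1: $7,733.00 / (1 + 0.0572) = $7,314.60
Discount C2: $7,307.00 / (1 + 0.0572)^2 = $6,537.70
NPV = -$7,900.00 + $7,314.60 + $6,537.70 = $5,952.30

$5,952.30


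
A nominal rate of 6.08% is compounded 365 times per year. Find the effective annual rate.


Formula: EAR = (1 + r/m)^m - 1
Period rate: r/m = 0.0608 / 365 = 0.000167
Compounding: (1 + 0.000167)^365 = 1.062681
EAR = 1.062681 - 1 = 0.062681

0.062681


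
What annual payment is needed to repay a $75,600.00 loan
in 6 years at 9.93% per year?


Formula: PMT = PV * r / (1 - (1+r)^(-n))
Denominator: 1 - (1 + 0.0993)^(-6) = 0.433366
Numerator: $75,600.00 * 0.0993 = 7507.08
PMT = 7507.08 / 0.433366 = $17,322.73

$17,322.73


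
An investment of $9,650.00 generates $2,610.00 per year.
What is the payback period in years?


Formula: Payback = investment / annual cash flow
Substituting: Payback = $9,650.00 / $2,610.00
Payback = 3.6973 years

3.6973 years


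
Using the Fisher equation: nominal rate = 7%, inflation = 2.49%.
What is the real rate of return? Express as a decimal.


Formula: (1 + r_real) = (1 + r_nom) / (1 + inflation)
Substituting: (1 + r_real) = 1.07 / 1.0249
(1 + r_real) = 1.044004
r_real = 1.044004 - 1 = 0.044004

0.044004


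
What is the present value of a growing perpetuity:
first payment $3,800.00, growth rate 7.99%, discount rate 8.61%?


Formula: PV = C / (r - g)
Spread: r - g = 0.0861 - 0.0799 = 0.0062
Substituting: PV = $3,800.00 / 0.0062
PV = $612,903.23

$612,903.23


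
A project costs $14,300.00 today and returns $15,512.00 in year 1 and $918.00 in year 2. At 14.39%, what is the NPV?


Formula: NPV = C0 + C1/(1+r) + C2/(1+r)^2
Discount C1: $15,512.00 / (1 + 0.1439) = $13,560.63
Discount C2: $918.00 / (1 + 0.1439)^2 = $701.56
NPV = -$14,300.00 + $13,560.63 + $701.56 = -$37.81

-$37.81


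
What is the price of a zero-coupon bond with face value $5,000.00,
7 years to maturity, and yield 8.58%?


Formula: Price = FV / (1 + r)^n
Substituting: Price = $5,000.00 / (1 + 0.0858)^7
Discount factor: (1.0858)^7 = 1.779299
Price = $5,000.00 / 1.779299 = $2,810.10

$2,810.10


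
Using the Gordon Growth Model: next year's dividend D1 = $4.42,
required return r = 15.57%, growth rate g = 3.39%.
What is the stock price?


Formula: P = D1 / (r - g)
Spread: r - g = 0.1557 - 0.0339 = 0.1218
Substituting: P = $4.42 / 0.1218
P = $36.29

$36.29


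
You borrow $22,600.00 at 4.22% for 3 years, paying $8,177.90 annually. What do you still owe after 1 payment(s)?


Formula: Balance = PV*(1+r)^k - PMT*((1+r)^k - 1)/r
Growth: (1 + 0.0422)^1 = 1.0422
Accumulated factor: ((1+r)^k - 1)/r = 1.0
Balance = $22,600.00 * 1.0422 - $8,177.90 * 1.0
Balance = $15,375.82

$15,375.82


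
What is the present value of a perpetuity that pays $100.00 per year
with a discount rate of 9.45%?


Formula: PV = C / r
Substituting: PV = $100.00 / 0.0945
PV = $1,058.20

$1,058.20


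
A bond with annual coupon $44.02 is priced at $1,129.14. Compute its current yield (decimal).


Formula: Current yield = annual coupon / price
Substituting: CY = $44.02 / $1,129.14
CY = 0.038985

0.038985


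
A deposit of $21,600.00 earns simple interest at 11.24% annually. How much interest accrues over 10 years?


Formula: I = P * r * t
Substituting: I = $21,600.00 * 0.1124 * 10
Step: I = $21,600.00 * 1.124
I = $24,278.40

$24,278.40


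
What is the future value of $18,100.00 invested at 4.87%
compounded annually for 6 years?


Formula: FV = P * (1 + r)^n
Substituting: FV = $18,100.00 * (1 + 0.0487)^6
Growth factor: (1.0487)^6 = 1.330171
FV = $18,100.00 * 1.330171 = $24,076.10

$24,076.10


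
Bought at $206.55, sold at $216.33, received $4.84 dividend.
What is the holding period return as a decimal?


Formula: HPR = (P1 - P0 + D) / P0
Gain: $216.33 - $206.55 + $4.84 = $14.62
HPR = $14.62 / $206.55 = 0.0708

0.0708


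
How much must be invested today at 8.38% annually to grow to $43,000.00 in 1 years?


Formula: PV = FV / (1 + r)^n
Substituting: PV = $43,000.00 / (1 + 0.0838)^1
Discount factor: (1.0838)^1 = 1.0838
PV = $43,000.00 / 1.0838 = $39,675.22

$39,675.22


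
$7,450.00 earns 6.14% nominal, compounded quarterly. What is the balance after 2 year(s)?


Formula: FV = P * (1 + r/m)^(m*t)
Period rate: r/m = 0.0614 / 4 = 0.01535
Total periods: m*t = 4 * 2 = 8
Growth factor: (1 + 0.01535)^8 = 1.129604
FV = $7,450.00 * 1.129604 = $8,415.55

$8,415.55


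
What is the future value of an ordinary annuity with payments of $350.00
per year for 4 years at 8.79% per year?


Formula: FV = PMT * ((1+r)^n - 1) / r
Growth factor: (1 + 0.0879)^4 = 1.400735
Numerator: 1.400735 - 1 = 0.400735
FV = $350.00 * 0.400735 / 0.0879 = $1,595.64

$1,595.64


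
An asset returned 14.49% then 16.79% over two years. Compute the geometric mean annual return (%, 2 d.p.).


Formula: Geometric mean = ((1+r1)*(1+r2))^(1/2) - 1
Product: (1 + 0.1449) * (1 + 0.1679) = 1.1449 * 1.1679 = 1.337129
Square root: 1.337129^0.5 = 1.156343
Geometric mean = 1.156343 - 1 = 0.156343
As percentage: 15.63%

15.63%


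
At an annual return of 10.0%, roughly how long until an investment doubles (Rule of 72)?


Formula: Years ≈ 72 / r
Substituting: Years ≈ 72 / 10.0
Years ≈ 7.2

7.2 years


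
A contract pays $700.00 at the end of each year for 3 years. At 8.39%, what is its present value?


Formula: PV = PMT * (1 - (1+r)^(-n)) / r
Discount factor: (1 + 0.0839)^(-3) = 0.785294
Bracket: 1 - 0.785294 = 0.214706
PV = $700.00 * 0.214706 / 0.0839 = $1,791.35

$1,791.35


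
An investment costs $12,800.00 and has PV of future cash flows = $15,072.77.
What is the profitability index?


Formula: PI = PV(cash flows) / initial investment
Substituting: PI = $15,072.77 / $12,800.00
PI = 1.1776

1.1776


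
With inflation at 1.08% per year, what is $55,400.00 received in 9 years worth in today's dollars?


Formula: Real value = nominal / (1 + inflation)^years
Price level: (1 + 0.0108)^9 = 1.101507
Real value = $55,400.00 / 1.101507 = $50,294.75

$50,294.75


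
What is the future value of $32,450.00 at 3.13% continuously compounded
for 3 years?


Formula: FV = P * e^(r*t)
Exponent: r*t = 0.0313 * 3 = 0.0939
e^(0.0939) = 1.09845
FV = $32,450.00 * 1.09845 = $35,644.70

$35,644.70


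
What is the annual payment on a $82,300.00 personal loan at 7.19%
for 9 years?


Formula: PMT = PV * r / (1 - (1+r)^(-n))
Denominator: 1 - (1 + 0.0719)^(-9) = 0.464682
Numerator: $82,300.00 * 0.0719 = 5917.37
PMT = 5917.37 / 0.464682 = $12,734.23

$12,734.23


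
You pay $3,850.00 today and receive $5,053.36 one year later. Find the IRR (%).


Formula: IRR = C1/C0 - 1
Substituting: IRR = $5,053.36 / $3,850.00 - 1
Ratio: 1.312561 - 1 = 0.312561
IRR = 31.2561%

31.2561%


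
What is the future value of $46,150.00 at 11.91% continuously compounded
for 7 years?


Formula: FV = P * e^(r*t)
Exponent: r*t = 0.1191 * 7 = 0.8337
e^(0.8337) = 2.30182
FV = $46,150.00 * 2.30182 = $106,228.98

$106,228.98


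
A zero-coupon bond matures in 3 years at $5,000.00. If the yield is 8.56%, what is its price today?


Formula: Price = FV / (1 + r)^n
Substituting: Price = $5,000.00 / (1 + 0.0856)^3
Discount factor: (1.0856)^3 = 1.279409
Price = $5,000.00 / 1.279409 = $3,908.05

$3,908.05


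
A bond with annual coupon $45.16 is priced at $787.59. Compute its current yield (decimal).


Formula: Current yield = annual coupon / price
Substituting: CY = $45.16 / $787.59
CY = 0.057339

0.057339


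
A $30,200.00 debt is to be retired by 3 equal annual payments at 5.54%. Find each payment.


Formula: PMT = PV * r / (1 - (1+r)^(-n))
Denominator: 1 - (1 + 0.0554)^(-3) = 0.149354
Numerator: $30,200.00 * 0.0554 = 1673.08
PMT = 1673.08 / 0.149354 = $11,202.09

$11,202.09


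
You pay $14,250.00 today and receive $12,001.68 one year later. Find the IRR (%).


Formula: IRR = C1/C0 - 1
Substituting: IRR = $12,001.68 / $14,250.00 - 1
Ratio: 0.842223 - 1 = -0.157777
IRR = -15.7777%

-15.7777%


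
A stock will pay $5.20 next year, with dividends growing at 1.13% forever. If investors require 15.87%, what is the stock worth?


Formula: P = D1 / (r - g)
Spread: r - g = 0.1587 - 0.0113 = 0.1474
Substituting: P = $5.20 / 0.1474
P = $35.28

$35.28


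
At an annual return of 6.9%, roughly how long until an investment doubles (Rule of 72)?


Formula: Years ≈ 72 / r
Substituting: Years ≈ 72 / 6.9
Years ≈ 10.4

10.4 years


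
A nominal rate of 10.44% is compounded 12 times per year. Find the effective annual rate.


Formula: EAR = (1 + r/m)^m - 1
Period rate: r/m = 0.1044 / 12 = 0.0087
Compounding: (1 + 0.0087)^12 = 1.109543
EAR = 1.109543 - 1 = 0.109543

0.109543


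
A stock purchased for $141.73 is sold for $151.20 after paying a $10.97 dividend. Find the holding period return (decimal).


Formula: HPR = (P1 - P0 + D) / P0
Gain: $151.20 - $141.73 + $10.97 = $20.44
HPR = $20.44 / $141.73 = 0.1442

0.1442


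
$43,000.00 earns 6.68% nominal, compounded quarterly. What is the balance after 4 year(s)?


Formula: FV = P * (1 + r/m)^(m*t)
Period rate: r/m = 0.0668 / 4 = 0.0167
Total periods: m*t = 4 * 4 = 16
Growth factor: (1 + 0.0167)^16 = 1.303422
FV = $43,000.00 * 1.303422 = $56,047.16

$56,047.16


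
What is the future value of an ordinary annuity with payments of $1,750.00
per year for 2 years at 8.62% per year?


Formula: FV = PMT * ((1+r)^n - 1) / r
Growth factor: (1 + 0.0862)^2 = 1.17983
Numerator: 1.17983 - 1 = 0.17983
FV = $1,750.00 * 0.17983 / 0.0862 = $3,650.85

$3,650.85


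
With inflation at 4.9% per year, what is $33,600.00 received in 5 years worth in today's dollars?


Formula: Real value = nominal / (1 + inflation)^years
Price level: (1 + 0.049)^5 = 1.270216
Real value = $33,600.00 / 1.270216 = $26,452.20

$26,452.20


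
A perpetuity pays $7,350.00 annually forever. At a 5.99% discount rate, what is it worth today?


Formula: PV = C / r
Substituting: PV = $7,350.00 / 0.0599
PV = $122,704.51

$122,704.51


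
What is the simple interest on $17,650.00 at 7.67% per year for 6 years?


Formula: I = P * r * t
Substituting: I = $17,650.00 * 0.0767 * 6
Step: I = $17,650.00 * 0.4602
I = $8,122.53

$8,122.53


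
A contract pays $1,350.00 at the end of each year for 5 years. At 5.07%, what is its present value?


Formula: PV = PMT * (1 - (1+r)^(-n)) / r
Discount factor: (1 + 0.0507)^(-5) = 0.78092
Bracket: 1 - 0.78092 = 0.21908
PV = $1,350.00 * 0.21908 / 0.0507 = $5,833.50

$5,833.50


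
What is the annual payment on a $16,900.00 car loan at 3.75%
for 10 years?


Formula: PMT = PV * r / (1 - (1+r)^(-n))
Denominator: 1 - (1 + 0.0375)^(-10) = 0.30798
Numerator: $16,900.00 * 0.0375 = 633.75
PMT = 633.75 / 0.30798 = $2,057.77

$2,057.77


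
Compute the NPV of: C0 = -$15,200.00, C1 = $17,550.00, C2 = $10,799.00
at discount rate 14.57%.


Formula: NPV = C0 + C1/(1+r) + C2/(1+r)^2
Discount C1: $17,550.00 / (1 + 0.1457) = $15,318.15
Discount C2: $10,799.00 / (1 + 0.1457)^2 = $8,227.00
NPV = -$15,200.00 + $15,318.15 + $8,227.00 = $8,345.15

$8,345.15


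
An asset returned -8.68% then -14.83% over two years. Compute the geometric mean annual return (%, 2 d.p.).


Formula: Geometric mean = ((1+r1)*(1+r2))^(1/2) - 1
Product: (1 + -0.0868) * (1 + -0.1483) = 0.9132 * 0.8517 = 0.777772
Square root: 0.777772^0.5 = 0.881914
Geometric mean = 0.881914 - 1 = -0.118086
As percentage: -11.81%

-11.81%


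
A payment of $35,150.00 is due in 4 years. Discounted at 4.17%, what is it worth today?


Formula: PV = FV / (1 + r)^n
Substituting: PV = $35,150.00 / (1 + 0.0417)^4
Discount factor: (1.0417)^4 = 1.177526
PV = $35,150.00 / 1.177526 = $29,850.71

$29,850.71


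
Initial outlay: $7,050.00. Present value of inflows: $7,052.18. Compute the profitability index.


Formula: PI = PV(cash flows) / initial investment
Substituting: PI = $7,052.18 / $7,050.00
PI = 1.0003

1.0003


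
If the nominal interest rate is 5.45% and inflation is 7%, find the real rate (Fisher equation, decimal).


Formula: (1 + r_real) = (1 + r_nom) / (1 + inflation)
Substituting: (1 + r_real) = 1.0545 / 1.07
(1 + r_real) = 0.985514
r_real = 0.985514 - 1 = -0.014486

-0.014486


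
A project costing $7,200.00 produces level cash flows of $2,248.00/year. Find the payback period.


Formula: Payback = investment / annual cash flow
Substituting: Payback = $7,200.00 / $2,248.00
Payback = 3.2028 years

3.2028 years


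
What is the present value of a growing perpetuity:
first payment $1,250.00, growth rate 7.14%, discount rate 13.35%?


Formula: PV = C / (r - g)
Spread: r - g = 0.1335 - 0.0714 = 0.0621
Substituting: PV = $1,250.00 / 0.0621
PV = $20,128.82

$20,128.82


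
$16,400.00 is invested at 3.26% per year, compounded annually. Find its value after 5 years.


Formula: FV = P * (1 + r)^n
Substituting: FV = $16,400.00 * (1 + 0.0326)^5
Growth factor: (1.0326)^5 = 1.17398
FV = $16,400.00 * 1.17398 = $19,253.27

$19,253.27


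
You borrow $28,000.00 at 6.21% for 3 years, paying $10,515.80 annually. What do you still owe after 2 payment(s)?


Formula: Balance = PV*(1+r)^k - PMT*((1+r)^k - 1)/r
Growth: (1 + 0.0621)^2 = 1.128056
Accumulated factor: ((1+r)^k - 1)/r = 2.0621
Balance = $28,000.00 * 1.128056 - $10,515.80 * 2.0621
Balance = $9,900.95

$9,900.95


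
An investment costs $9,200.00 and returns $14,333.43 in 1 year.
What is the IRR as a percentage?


Formula: IRR = C1/C0 - 1
Substituting: IRR = $14,333.43 / $9,200.00 - 1
Ratio: 1.557982 - 1 = 0.557982
IRR = 55.7982%

55.7982%


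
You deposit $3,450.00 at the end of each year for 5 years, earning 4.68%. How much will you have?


Formula: FV = PMT * ((1+r)^n - 1) / r
Growth factor: (1 + 0.0468)^5 = 1.256952
Numerator: 1.256952 - 1 = 0.256952
FV = $3,450.00 * 0.256952 / 0.0468 = $18,941.95

$18,941.95


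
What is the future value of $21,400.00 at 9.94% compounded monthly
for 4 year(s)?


Formula: FV = P * (1 + r/m)^(m*t)
Period rate: r/m = 0.0994 / 12 = 0.008283
Total periods: m*t = 12 * 4 = 48
Growth factor: (1 + 0.008283)^48 = 1.485813
FV = $21,400.00 * 1.485813 = $31,796.40

$31,796.40
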